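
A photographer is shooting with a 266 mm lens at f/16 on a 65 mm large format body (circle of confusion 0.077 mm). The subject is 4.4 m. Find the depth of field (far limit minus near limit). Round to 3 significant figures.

Hyperfocal distance H = f²/(N·c) + f = 266²/(16 × 0.077) + 266 = 70756/1.232 + 266 ≈ 57697.8 mm ≈ 57.70 m.
Near limit Dn = s·(H − f)/(H + s − 2f) = 4400 × (57697.8 − 266) / (57697.8 + 4400 − 2 × 266) = 4400 × 57431.8 / 61565.8 ≈ 4104.55 mm.
Far limit Df = s·(H − f)/(H − s) = 4400 × (57697.8 − 266) / (57697.8 − 4400) = 4400 × 57431.8 / 53297.8 ≈ 4741.28 mm.
Depth of field = Df − Dn = 4741.28 − 4104.55 ≈ 636.73 mm ≈ 0.637 m.

0.637 m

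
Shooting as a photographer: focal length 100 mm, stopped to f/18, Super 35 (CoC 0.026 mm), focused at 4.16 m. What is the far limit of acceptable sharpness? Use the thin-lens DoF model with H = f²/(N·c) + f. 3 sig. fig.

5.14 m

Hyperfocal distance H = f²/(N·c) + f = 100²/(18 × 0.026) + 100 = 10000/0.468 + 100 ≈ 21467.5 mm ≈ 21.47 m.
Far limit Df = s·(H − f)/(H − s) = 4160 × (21467.5 − 100) / (21467.5 − 4160) = 4160 × 21367.5 / 17307.5 ≈ 5135.9 mm ≈ 5.14 m.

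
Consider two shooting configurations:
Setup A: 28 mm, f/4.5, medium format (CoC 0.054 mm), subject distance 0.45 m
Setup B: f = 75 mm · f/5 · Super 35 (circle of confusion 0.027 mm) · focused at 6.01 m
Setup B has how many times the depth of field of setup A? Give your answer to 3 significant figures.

Setup A: H = 28²/(4.5×0.054) + 28 ≈ 3254.3 mm; DoF = Df − Dn = 517.72 − 397.95 ≈ 119.77 mm.
Setup B: H = 75²/(5×0.027) + 75 ≈ 41741.7 mm; DoF = Df − Dn = 7008.3 − 5260.7 ≈ 1747.6 mm.
Ratio = 1747.6 / 119.77 ≈ 14.6.

14.6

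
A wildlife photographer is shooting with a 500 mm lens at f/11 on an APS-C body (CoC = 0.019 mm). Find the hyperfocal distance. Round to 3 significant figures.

Hyperfocal distance H = f²/(N·c) + f = 500²/(11 × 0.019) + 500 = 250000/0.209 + 500 ≈ 1196672.2 mm ≈ 1200 m.

1200 m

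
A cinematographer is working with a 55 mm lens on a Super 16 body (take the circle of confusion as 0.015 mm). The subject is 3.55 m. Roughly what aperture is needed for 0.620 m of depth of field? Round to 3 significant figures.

Write h = H − f = f²/(N·c). The thin-lens limits are Dn = s·h/(h + (s−f)) and Df = s·h/(h − (s−f)), so DoF = Df − Dn = 2·s·(s−f)·h / (h² − (s−f)²).
That is a quadratic in h: DoF·h² − 2·s·(s−f)·h − DoF·(s−f)² = 0 ⇒ h = (s−f)·(s + √(s² + DoF²)) / DoF = 3495 × (3550 + √(3550² + 620²)) / 620 = 3495 × (3550 + 3603.73) / 620 ≈ 40326 mm.
Then N = f²/(c·h) = 55² / (0.015 × 40326) = 3025 / 604.89 ≈ 5.

f/5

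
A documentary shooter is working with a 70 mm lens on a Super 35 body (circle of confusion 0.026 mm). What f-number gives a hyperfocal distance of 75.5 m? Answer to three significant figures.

Rearrange H = f²/(N·c) + f for N: N = f² / ((H − f)·c).
N = 70² / ((75500 − 70) × 0.026) = 4900 / 1961 ≈ 2.50.

f/2.50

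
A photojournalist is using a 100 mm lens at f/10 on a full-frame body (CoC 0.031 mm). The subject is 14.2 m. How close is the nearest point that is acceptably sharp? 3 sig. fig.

Hyperfocal distance H = f²/(N·c) + f = 100²/(10 × 0.031) + 100 = 10000/0.31 + 100 ≈ 32358.1 mm ≈ 32.36 m.
Near limit Dn = s·(H − f)/(H + s − 2f) = 14200 × (32358.1 − 100) / (32358.1 + 14200 − 2 × 100) = 14200 × 32258.1 / 46358.1 ≈ 9881.0 mm ≈ 9.88 m.

9.88 m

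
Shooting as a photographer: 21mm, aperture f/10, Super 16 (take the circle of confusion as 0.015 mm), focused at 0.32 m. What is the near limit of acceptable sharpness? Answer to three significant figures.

Hyperfocal distance H = f²/(N·c) + f = 21²/(10 × 0.015) + 21 = 441/0.15 + 21 ≈ 2961.0 mm ≈ 2.961 m.
Near limit Dn = s·(H − f)/(H + s − 2f) = 320 × (2961.0 − 21) / (2961.0 + 320 − 2 × 21) = 320 × 2940.0 / 3239.0 ≈ 290.46 mm.

290 mm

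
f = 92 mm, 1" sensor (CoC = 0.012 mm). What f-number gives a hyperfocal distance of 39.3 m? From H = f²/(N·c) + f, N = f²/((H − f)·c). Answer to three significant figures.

Rearrange H = f²/(N·c) + f for N: N = f² / ((H − f)·c).
N = 92² / ((39300 − 92) × 0.012) = 8464 / 470.5 ≈ 18.

f/18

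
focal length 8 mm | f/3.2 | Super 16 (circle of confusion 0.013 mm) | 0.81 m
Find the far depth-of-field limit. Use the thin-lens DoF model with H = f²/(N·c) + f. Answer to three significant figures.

1.69 m

Hyperfocal distance H = f²/(N·c) + f = 8²/(3.2 × 0.013) + 8 = 64/0.0416 + 8 ≈ 1546.5 mm ≈ 1.546 m.
Far limit Df = s·(H − f)/(H − s) = 810 × (1546.5 − 8) / (1546.5 − 810) = 810 × 1538.5 / 736.5 ≈ 1692.1 mm ≈ 1.69 m.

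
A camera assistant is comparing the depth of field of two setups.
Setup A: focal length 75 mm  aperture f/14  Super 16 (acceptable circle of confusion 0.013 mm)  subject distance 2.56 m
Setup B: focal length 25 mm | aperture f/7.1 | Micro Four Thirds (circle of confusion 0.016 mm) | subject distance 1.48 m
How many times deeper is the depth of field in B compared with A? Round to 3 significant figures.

2.03

Setup A: H = 75²/(14×0.013) + 75 ≈ 30981.6 mm; DoF = Df − Dn = 2783.83 − 2369.48 ≈ 414.35 mm.
Setup B: H = 25²/(7.1×0.016) + 25 ≈ 5526.8 mm; DoF = Df − Dn = 2012.13 − 1170.46 ≈ 841.67 mm.
Ratio = 841.67 / 414.35 ≈ 2.03.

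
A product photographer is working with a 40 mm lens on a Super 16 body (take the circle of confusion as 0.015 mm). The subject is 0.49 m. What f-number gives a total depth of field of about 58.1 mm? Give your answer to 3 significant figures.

Write h = H − f = f²/(N·c). The thin-lens limits are Dn = s·h/(h + (s−f)) and Df = s·h/(h − (s−f)), so DoF = Df − Dn = 2·s·(s−f)·h / (h² − (s−f)²).
That is a quadratic in h: DoF·h² − 2·s·(s−f)·h − DoF·(s−f)² = 0 ⇒ h = (s−f)·(s + √(s² + DoF²)) / DoF = 450 × (490 + √(490² + 58.1²)) / 58.1 = 450 × (490 + 493.432) / 58.1 ≈ 7616.9 mm.
Then N = f²/(c·h) = 40² / (0.015 × 7616.9) = 1600 / 114.25 ≈ 14.

f/14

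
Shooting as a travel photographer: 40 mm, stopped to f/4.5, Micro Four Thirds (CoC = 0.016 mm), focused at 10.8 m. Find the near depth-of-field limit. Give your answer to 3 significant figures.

Hyperfocal distance H = f²/(N·c) + f = 40²/(4.5 × 0.016) + 40 = 1600/0.072 + 40 ≈ 22262.2 mm ≈ 22.26 m.
Near limit Dn = s·(H − f)/(H + s − 2f) = 10800 × (22262.2 − 40) / (22262.2 + 10800 − 2 × 40) = 10800 × 22222.2 / 32982.2 ≈ 7276.6 mm ≈ 7.28 m.

7.28 m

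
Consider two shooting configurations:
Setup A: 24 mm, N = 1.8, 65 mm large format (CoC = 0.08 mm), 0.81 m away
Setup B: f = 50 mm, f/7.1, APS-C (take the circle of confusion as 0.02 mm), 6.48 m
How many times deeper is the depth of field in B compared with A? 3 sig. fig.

Setup A: H = 24²/(1.8×0.08) + 24 ≈ 4024.0 mm; DoF = Df − Dn = 1008.09 − 676.97 ≈ 331.12 mm.
Setup B: H = 50²/(7.1×0.02) + 50 ≈ 17655.6 mm; DoF = Df − Dn = 10208.3 − 4746.5 ≈ 5461.8 mm.
Ratio = 5461.8 / 331.12 ≈ 16.5.

16.5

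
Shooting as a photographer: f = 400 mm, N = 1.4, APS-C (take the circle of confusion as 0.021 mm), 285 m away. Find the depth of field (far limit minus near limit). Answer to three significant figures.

29.9 m

Hyperfocal distance H = f²/(N·c) + f = 400²/(1.4 × 0.021) + 400 = 160000/0.0294 + 400 ≈ 5442576.9 mm ≈ 5443 m.
Near limit Dn = s·(H − f)/(H + s − 2f) = 285000 × (5442576.9 − 400) / (5442576.9 + 285000 − 2 × 400) = 285000 × 5442176.9 / 5726776.9 ≈ 270837 mm.
Far limit Df = s·(H − f)/(H − s) = 285000 × (5442576.9 − 400) / (5442576.9 − 285000) = 285000 × 5442176.9 / 5157576.9 ≈ 300727 mm.
Depth of field = Df − Dn = 300727 − 270837 ≈ 29890 mm ≈ 29.9 m.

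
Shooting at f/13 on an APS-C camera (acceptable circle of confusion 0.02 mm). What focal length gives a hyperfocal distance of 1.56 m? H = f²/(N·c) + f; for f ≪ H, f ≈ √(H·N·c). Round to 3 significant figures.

20.0 mm

From H = f²/(N·c) + f, with f ≪ H: f ≈ √(H·N·c) = √(1560 × 13 × 0.02) = √405.60 ≈ 20.14 mm.
Exact: f² + N·c·f − N·c·H = 0 ⇒ f = (−N·c + √((N·c)² + 4·N·c·H))/2 = (−0.26 + √1622.5)/2 ≈ 20.010 mm ≈ 20.0 mm.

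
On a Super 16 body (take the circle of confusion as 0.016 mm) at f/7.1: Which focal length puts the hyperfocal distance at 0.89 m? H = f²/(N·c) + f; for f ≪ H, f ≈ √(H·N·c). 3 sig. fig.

From H = f²/(N·c) + f, with f ≪ H: f ≈ √(H·N·c) = √(890 × 7.1 × 0.016) = √101.10 ≈ 10.06 mm.
Exact: f² + N·c·f − N·c·H = 0 ⇒ f = (−N·c + √((N·c)² + 4·N·c·H))/2 = (−0.1136 + √404.43)/2 ≈ 9.9984 mm ≈ 10.0 mm.

10.0 mm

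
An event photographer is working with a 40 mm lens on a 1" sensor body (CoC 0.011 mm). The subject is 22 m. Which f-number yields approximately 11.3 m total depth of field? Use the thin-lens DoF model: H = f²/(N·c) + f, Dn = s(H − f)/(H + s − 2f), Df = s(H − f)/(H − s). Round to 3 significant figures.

f/1.60

Write h = H − f = f²/(N·c). The thin-lens limits are Dn = s·h/(h + (s−f)) and Df = s·h/(h − (s−f)), so DoF = Df − Dn = 2·s·(s−f)·h / (h² − (s−f)²).
That is a quadratic in h: DoF·h² − 2·s·(s−f)·h − DoF·(s−f)² = 0 ⇒ h = (s−f)·(s + √(s² + DoF²)) / DoF = 21960 × (22000 + √(22000² + 11300²)) / 11300 = 21960 × (22000 + 24732.4) / 11300 ≈ 90818 mm.
Then N = f²/(c·h) = 40² / (0.011 × 90818) = 1600 / 999.00 ≈ 1.60.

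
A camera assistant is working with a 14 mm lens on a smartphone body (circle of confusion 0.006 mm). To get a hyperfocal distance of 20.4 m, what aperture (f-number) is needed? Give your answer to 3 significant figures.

f/1.60

Rearrange H = f²/(N·c) + f for N: N = f² / ((H − f)·c).
N = 14² / ((20400 − 14) × 0.006) = 196 / 122.3 ≈ 1.60.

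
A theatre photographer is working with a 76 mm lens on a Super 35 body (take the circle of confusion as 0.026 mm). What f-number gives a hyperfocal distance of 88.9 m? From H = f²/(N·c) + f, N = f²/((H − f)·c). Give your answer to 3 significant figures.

f/2.50

Rearrange H = f²/(N·c) + f for N: N = f² / ((H − f)·c).
N = 76² / ((88900 − 76) × 0.026) = 5776 / 2309 ≈ 2.50.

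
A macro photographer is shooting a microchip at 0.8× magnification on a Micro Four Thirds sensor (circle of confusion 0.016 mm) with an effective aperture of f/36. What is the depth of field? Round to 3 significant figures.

1.80 mm

At magnification m, DoF ≈ 2·N_eff·c/m² = 2 × 36 × 0.016 / 0.8² = 1.152 / 0.64 ≈ 1.8 mm.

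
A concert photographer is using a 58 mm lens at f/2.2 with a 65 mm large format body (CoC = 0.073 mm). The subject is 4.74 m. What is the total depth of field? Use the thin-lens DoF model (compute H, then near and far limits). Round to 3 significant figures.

Hyperfocal distance H = f²/(N·c) + f = 58²/(2.2 × 0.073) + 58 = 3364/0.1606 + 58 ≈ 21004.5 mm ≈ 21.00 m.
Near limit Dn = s·(H − f)/(H + s − 2f) = 4740 × (21004.5 − 58) / (21004.5 + 4740 − 2 × 58) = 4740 × 20946.5 / 25628.5 ≈ 3874.1 mm.
Far limit Df = s·(H − f)/(H − s) = 4740 × (21004.5 − 58) / (21004.5 − 4740) = 4740 × 20946.5 / 16264.5 ≈ 6104.5 mm.
Depth of field = Df − Dn = 6104.5 − 3874.1 ≈ 2230.4 mm ≈ 2.23 m.

2.23 m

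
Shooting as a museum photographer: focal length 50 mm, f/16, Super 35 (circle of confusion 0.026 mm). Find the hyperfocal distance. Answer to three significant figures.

Hyperfocal distance H = f²/(N·c) + f = 50²/(16 × 0.026) + 50 = 2500/0.416 + 50 ≈ 6059.6 mm ≈ 6.06 m.

6.06 m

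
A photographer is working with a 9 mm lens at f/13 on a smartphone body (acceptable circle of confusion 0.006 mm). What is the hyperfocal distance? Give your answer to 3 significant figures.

1.05 m

Hyperfocal distance H = f²/(N·c) + f = 9²/(13 × 0.006) + 9 = 81/0.078 + 9 ≈ 1047.5 mm ≈ 1.05 m.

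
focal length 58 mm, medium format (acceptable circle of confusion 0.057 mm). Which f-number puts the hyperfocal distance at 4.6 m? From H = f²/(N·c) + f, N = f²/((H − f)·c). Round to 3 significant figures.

f/13

Rearrange H = f²/(N·c) + f for N: N = f² / ((H − f)·c).
N = 58² / ((4600 − 58) × 0.057) = 3364 / 258.9 ≈ 13.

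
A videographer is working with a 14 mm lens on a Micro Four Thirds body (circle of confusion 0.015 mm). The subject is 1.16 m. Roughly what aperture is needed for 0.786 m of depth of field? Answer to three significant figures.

f/3.50

Write h = H − f = f²/(N·c). The thin-lens limits are Dn = s·h/(h + (s−f)) and Df = s·h/(h − (s−f)), so DoF = Df − Dn = 2·s·(s−f)·h / (h² − (s−f)²).
That is a quadratic in h: DoF·h² − 2·s·(s−f)·h − DoF·(s−f)² = 0 ⇒ h = (s−f)·(s + √(s² + DoF²)) / DoF = 1146 × (1160 + √(1160² + 786²)) / 786 = 1146 × (1160 + 1401.21) / 786 ≈ 3734.3 mm.
Then N = f²/(c·h) = 14² / (0.015 × 3734.3) = 196 / 56.014 ≈ 3.50.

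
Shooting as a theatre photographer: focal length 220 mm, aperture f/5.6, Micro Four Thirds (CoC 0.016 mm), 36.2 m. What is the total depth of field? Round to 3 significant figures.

4.84 m

Hyperfocal distance H = f²/(N·c) + f = 220²/(5.6 × 0.016) + 220 = 48400/0.0896 + 220 ≈ 540398.6 mm ≈ 540.4 m.
Near limit Dn = s·(H − f)/(H + s − 2f) = 36200 × (540398.6 − 220) / (540398.6 + 36200 − 2 × 220) = 36200 × 540178.6 / 576158.6 ≈ 33939.4 mm.
Far limit Df = s·(H − f)/(H − s) = 36200 × (540398.6 − 220) / (540398.6 − 36200) = 36200 × 540178.6 / 504198.6 ≈ 38783.3 mm.
Depth of field = Df − Dn = 38783.3 − 33939.4 ≈ 4843.9 mm ≈ 4.84 m.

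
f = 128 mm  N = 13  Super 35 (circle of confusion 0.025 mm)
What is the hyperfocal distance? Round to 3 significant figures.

Hyperfocal distance H = f²/(N·c) + f = 128²/(13 × 0.025) + 128 = 16384/0.325 + 128 ≈ 50540.3 mm ≈ 50.5 m.

50.5 m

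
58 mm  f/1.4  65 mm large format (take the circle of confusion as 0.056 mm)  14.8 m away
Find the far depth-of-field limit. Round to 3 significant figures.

22.5 m

Hyperfocal distance H = f²/(N·c) + f = 58²/(1.4 × 0.056) + 58 = 3364/0.0784 + 58 ≈ 42966.2 mm ≈ 42.97 m.
Far limit Df = s·(H − f)/(H − s) = 14800 × (42966.2 − 58) / (42966.2 − 14800) = 14800 × 42908.2 / 28166.2 ≈ 22546 mm ≈ 22.5 m.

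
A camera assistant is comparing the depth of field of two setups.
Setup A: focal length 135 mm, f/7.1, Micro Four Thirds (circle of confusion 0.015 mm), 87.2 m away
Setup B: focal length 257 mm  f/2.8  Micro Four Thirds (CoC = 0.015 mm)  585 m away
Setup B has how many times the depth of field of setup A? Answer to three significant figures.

4.22

Setup A: H = 135²/(7.1×0.015) + 135 ≈ 171261.8 mm; DoF = Df − Dn = 177515 − 57795 ≈ 119720 mm.
Setup B: H = 257²/(2.8×0.015) + 257 ≈ 1572852.2 mm; DoF = Df − Dn = 931281 − 426437 ≈ 504844 mm.
Ratio = 504844 / 119720 ≈ 4.22.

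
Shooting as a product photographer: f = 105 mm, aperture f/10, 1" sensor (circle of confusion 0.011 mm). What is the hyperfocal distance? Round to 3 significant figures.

100 m

Hyperfocal distance H = f²/(N·c) + f = 105²/(10 × 0.011) + 105 = 11025/0.11 + 105 ≈ 100332.3 mm ≈ 100 m.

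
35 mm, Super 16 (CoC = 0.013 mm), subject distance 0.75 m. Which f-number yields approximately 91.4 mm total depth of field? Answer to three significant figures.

f/8

Write h = H − f = f²/(N·c). The thin-lens limits are Dn = s·h/(h + (s−f)) and Df = s·h/(h − (s−f)), so DoF = Df − Dn = 2·s·(s−f)·h / (h² − (s−f)²).
That is a quadratic in h: DoF·h² − 2·s·(s−f)·h − DoF·(s−f)² = 0 ⇒ h = (s−f)·(s + √(s² + DoF²)) / DoF = 715 × (750 + √(750² + 91.4²)) / 91.4 = 715 × (750 + 755.549) / 91.4 ≈ 11778 mm.
Then N = f²/(c·h) = 35² / (0.013 × 11778) = 1225 / 153.11 ≈ 8.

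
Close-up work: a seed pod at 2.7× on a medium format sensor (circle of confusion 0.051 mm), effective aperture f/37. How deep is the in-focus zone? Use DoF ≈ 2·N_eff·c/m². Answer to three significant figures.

0.518 mm

At magnification m, DoF ≈ 2·N_eff·c/m² = 2 × 37 × 0.051 / 2.7² = 3.774 / 7.29 ≈ 0.518 mm.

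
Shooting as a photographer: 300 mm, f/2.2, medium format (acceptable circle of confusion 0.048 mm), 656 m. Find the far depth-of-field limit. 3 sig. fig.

2840 m

Hyperfocal distance H = f²/(N·c) + f = 300²/(2.2 × 0.048) + 300 = 90000/0.1056 + 300 ≈ 852572.7 mm ≈ 852.6 m.
Far limit Df = s·(H − f)/(H − s) = 656000 × (852572.7 − 300) / (852572.7 − 656000) = 656000 × 852272.7 / 196572.7 ≈ 2844194 mm ≈ 2840 m.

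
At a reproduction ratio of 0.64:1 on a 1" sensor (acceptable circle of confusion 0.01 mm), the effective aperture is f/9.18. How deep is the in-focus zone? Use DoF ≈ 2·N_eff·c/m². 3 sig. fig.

0.448 mm

At magnification m, DoF ≈ 2·N_eff·c/m² = 2 × 9.18 × 0.01 / 0.64² = 0.1836 / 0.4096 ≈ 0.448 mm.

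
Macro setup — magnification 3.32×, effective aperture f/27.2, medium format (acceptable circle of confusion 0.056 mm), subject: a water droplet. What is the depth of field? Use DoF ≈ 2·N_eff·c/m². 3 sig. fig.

At magnification m, DoF ≈ 2·N_eff·c/m² = 2 × 27.2 × 0.056 / 3.32² = 3.046 / 11.02 ≈ 0.276 mm.

0.276 mm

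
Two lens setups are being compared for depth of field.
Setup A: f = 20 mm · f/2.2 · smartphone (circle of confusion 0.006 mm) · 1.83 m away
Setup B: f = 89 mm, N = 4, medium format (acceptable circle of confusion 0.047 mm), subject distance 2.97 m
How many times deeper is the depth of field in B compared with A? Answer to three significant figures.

Setup A: H = 20²/(2.2×0.006) + 20 ≈ 30323.0 mm; DoF = Df − Dn = 1946.25 − 1726.85 ≈ 219.40 mm.
Setup B: H = 89²/(4×0.047) + 89 ≈ 42222.0 mm; DoF = Df − Dn = 3187.99 − 2779.91 ≈ 408.08 mm.
Ratio = 408.08 / 219.40 ≈ 1.86.

1.86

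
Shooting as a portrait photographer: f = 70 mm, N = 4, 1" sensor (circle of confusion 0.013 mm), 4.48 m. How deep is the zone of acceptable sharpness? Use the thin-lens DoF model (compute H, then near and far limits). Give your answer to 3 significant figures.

420 mm

Hyperfocal distance H = f²/(N·c) + f = 70²/(4 × 0.013) + 70 = 4900/0.052 + 70 ≈ 94300.8 mm ≈ 94.30 m.
Near limit Dn = s·(H − f)/(H + s − 2f) = 4480 × (94300.8 − 70) / (94300.8 + 4480 − 2 × 70) = 4480 × 94230.8 / 98640.8 ≈ 4279.71 mm.
Far limit Df = s·(H − f)/(H − s) = 4480 × (94300.8 − 70) / (94300.8 − 4480) = 4480 × 94230.8 / 89820.8 ≈ 4699.96 mm.
Depth of field = Df − Dn = 4699.96 − 4279.71 ≈ 420.25 mm.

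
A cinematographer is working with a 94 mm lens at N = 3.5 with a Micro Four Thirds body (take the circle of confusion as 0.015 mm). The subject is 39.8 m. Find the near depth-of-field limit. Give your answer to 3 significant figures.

32.2 m

Hyperfocal distance H = f²/(N·c) + f = 94²/(3.5 × 0.015) + 94 = 8836/0.0525 + 94 ≈ 168398.8 mm ≈ 168.4 m.
Near limit Dn = s·(H − f)/(H + s − 2f) = 39800 × (168398.8 − 94) / (168398.8 + 39800 − 2 × 94) = 39800 × 168304.8 / 208010.8 ≈ 32203 mm ≈ 32.2 m.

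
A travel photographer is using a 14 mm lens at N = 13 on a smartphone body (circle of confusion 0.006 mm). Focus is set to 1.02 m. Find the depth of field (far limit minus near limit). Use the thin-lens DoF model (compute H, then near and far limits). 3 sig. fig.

0.973 m

Hyperfocal distance H = f²/(N·c) + f = 14²/(13 × 0.006) + 14 = 196/0.078 + 14 ≈ 2526.8 mm ≈ 2.527 m.
Near limit Dn = s·(H − f)/(H + s − 2f) = 1020 × (2526.8 − 14) / (2526.8 + 1020 − 2 × 14) = 1020 × 2512.8 / 3518.8 ≈ 728.39 mm.
Far limit Df = s·(H − f)/(H − s) = 1020 × (2526.8 − 14) / (2526.8 − 1020) = 1020 × 2512.8 / 1506.8 ≈ 1700.98 mm.
Depth of field = Df − Dn = 1700.98 − 728.39 ≈ 972.59 mm ≈ 0.973 m.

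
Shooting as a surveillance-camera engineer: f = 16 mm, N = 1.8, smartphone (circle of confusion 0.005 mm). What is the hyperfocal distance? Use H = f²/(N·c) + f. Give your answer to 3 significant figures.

Hyperfocal distance H = f²/(N·c) + f = 16²/(1.8 × 0.005) + 16 = 256/0.009 + 16 ≈ 28460.4 mm ≈ 28.5 m.

28.5 m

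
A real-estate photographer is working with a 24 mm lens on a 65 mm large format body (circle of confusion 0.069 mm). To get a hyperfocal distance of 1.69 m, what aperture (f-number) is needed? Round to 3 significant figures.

Rearrange H = f²/(N·c) + f for N: N = f² / ((H − f)·c).
N = 24² / ((1690 − 24) × 0.069) = 576 / 115.0 ≈ 5.01.

f/5.01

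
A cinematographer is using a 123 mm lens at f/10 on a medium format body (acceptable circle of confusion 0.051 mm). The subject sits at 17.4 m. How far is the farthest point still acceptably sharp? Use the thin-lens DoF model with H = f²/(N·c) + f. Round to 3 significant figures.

41.7 m

Hyperfocal distance H = f²/(N·c) + f = 123²/(10 × 0.051) + 123 = 15129/0.51 + 123 ≈ 29787.7 mm ≈ 29.79 m.
Far limit Df = s·(H − f)/(H − s) = 17400 × (29787.7 − 123) / (29787.7 − 17400) = 17400 × 29664.7 / 12387.7 ≈ 41668 mm ≈ 41.7 m.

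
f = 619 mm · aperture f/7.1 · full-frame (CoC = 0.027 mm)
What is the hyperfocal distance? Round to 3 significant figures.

2000 m

Hyperfocal distance H = f²/(N·c) + f = 619²/(7.1 × 0.027) + 619 = 383161/0.1917 + 619 ≈ 1999372.3 mm ≈ 2000 m.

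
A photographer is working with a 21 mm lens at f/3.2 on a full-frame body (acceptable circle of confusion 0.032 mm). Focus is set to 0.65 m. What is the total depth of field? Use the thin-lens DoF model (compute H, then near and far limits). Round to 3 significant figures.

194 mm

Hyperfocal distance H = f²/(N·c) + f = 21²/(3.2 × 0.032) + 21 = 441/0.1024 + 21 ≈ 4327.6 mm ≈ 4.328 m.
Near limit Dn = s·(H − f)/(H + s − 2f) = 650 × (4327.6 − 21) / (4327.6 + 650 − 2 × 21) = 650 × 4306.6 / 4935.6 ≈ 567.16 mm.
Far limit Df = s·(H − f)/(H − s) = 650 × (4327.6 − 21) / (4327.6 − 650) = 650 × 4306.6 / 3677.6 ≈ 761.17 mm.
Depth of field = Df − Dn = 761.17 − 567.16 ≈ 194.01 mm.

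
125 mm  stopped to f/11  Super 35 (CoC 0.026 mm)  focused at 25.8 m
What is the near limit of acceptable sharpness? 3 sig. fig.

17.6 m

Hyperfocal distance H = f²/(N·c) + f = 125²/(11 × 0.026) + 125 = 15625/0.286 + 125 ≈ 54757.9 mm ≈ 54.76 m.
Near limit Dn = s·(H − f)/(H + s − 2f) = 25800 × (54757.9 − 125) / (54757.9 + 25800 − 2 × 125) = 25800 × 54632.9 / 80307.9 ≈ 17552 mm ≈ 17.6 m.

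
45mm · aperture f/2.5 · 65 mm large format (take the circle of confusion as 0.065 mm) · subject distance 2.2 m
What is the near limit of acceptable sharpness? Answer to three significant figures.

1.88 m

Hyperfocal distance H = f²/(N·c) + f = 45²/(2.5 × 0.065) + 45 = 2025/0.1625 + 45 ≈ 12506.5 mm ≈ 12.51 m.
Near limit Dn = s·(H − f)/(H + s − 2f) = 2200 × (12506.5 − 45) / (12506.5 + 2200 − 2 × 45) = 2200 × 12461.5 / 14616.5 ≈ 1875.6 mm ≈ 1.88 m.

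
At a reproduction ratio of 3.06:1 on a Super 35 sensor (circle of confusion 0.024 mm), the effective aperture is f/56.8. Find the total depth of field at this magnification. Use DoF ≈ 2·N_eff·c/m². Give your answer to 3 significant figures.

0.291 mm

At magnification m, DoF ≈ 2·N_eff·c/m² = 2 × 56.8 × 0.024 / 3.06² = 2.726 / 9.364 ≈ 0.291 mm.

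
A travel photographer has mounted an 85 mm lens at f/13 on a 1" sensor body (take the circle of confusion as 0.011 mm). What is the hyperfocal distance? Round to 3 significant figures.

50.6 m

Hyperfocal distance H = f²/(N·c) + f = 85²/(13 × 0.011) + 85 = 7225/0.143 + 85 ≈ 50609.5 mm ≈ 50.6 m.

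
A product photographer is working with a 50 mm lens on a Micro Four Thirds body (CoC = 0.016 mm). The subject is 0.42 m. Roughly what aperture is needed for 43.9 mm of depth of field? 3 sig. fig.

f/22

Write h = H − f = f²/(N·c). The thin-lens limits are Dn = s·h/(h + (s−f)) and Df = s·h/(h − (s−f)), so DoF = Df − Dn = 2·s·(s−f)·h / (h² − (s−f)²).
That is a quadratic in h: DoF·h² − 2·s·(s−f)·h − DoF·(s−f)² = 0 ⇒ h = (s−f)·(s + √(s² + DoF²)) / DoF = 370 × (420 + √(420² + 43.9²)) / 43.9 = 370 × (420 + 422.288) / 43.9 ≈ 7099.0 mm.
Then N = f²/(c·h) = 50² / (0.016 × 7099.0) = 2500 / 113.58 ≈ 22.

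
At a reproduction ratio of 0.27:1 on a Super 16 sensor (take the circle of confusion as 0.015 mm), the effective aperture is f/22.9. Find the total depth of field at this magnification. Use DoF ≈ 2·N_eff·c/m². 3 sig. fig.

9.42 mm

At magnification m, DoF ≈ 2·N_eff·c/m² = 2 × 22.9 × 0.015 / 0.27² = 0.687 / 0.0729 ≈ 9.42 mm.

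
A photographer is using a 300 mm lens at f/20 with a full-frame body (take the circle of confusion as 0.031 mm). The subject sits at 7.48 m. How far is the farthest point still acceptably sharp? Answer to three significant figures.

Hyperfocal distance H = f²/(N·c) + f = 300²/(20 × 0.031) + 300 = 90000/0.62 + 300 ≈ 145461.3 mm ≈ 145.5 m.
Far limit Df = s·(H − f)/(H − s) = 7480 × (145461.3 − 300) / (145461.3 − 7480) = 7480 × 145161.3 / 137981.3 ≈ 7869.2 mm ≈ 7.87 m.

7.87 m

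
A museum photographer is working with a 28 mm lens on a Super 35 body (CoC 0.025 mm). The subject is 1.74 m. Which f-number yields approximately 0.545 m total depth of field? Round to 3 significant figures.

Write h = H − f = f²/(N·c). The thin-lens limits are Dn = s·h/(h + (s−f)) and Df = s·h/(h − (s−f)), so DoF = Df − Dn = 2·s·(s−f)·h / (h² − (s−f)²).
That is a quadratic in h: DoF·h² − 2·s·(s−f)·h − DoF·(s−f)² = 0 ⇒ h = (s−f)·(s + √(s² + DoF²)) / DoF = 1712 × (1740 + √(1740² + 545²)) / 545 = 1712 × (1740 + 1823.36) / 545 ≈ 11194 mm.
Then N = f²/(c·h) = 28² / (0.025 × 11194) = 784 / 279.84 ≈ 2.80.

f/2.80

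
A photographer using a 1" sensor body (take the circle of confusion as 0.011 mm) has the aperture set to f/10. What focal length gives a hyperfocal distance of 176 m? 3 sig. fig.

139 mm

From H = f²/(N·c) + f, with f ≪ H: f ≈ √(H·N·c) = √(176000 × 10 × 0.011) = √19360 ≈ 139.1 mm.
The +f correction barely moves this — solving exactly, f² + N·c·f − N·c·H = 0 ⇒ f = (−N·c + √((N·c)² + 4·N·c·H))/2 = (−0.11 + √77440)/2 ≈ 139.09 mm, so f ≈ 139 mm.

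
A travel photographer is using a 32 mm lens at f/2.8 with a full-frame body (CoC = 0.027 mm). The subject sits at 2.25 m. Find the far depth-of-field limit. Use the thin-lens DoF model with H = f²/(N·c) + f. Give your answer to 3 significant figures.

2.69 m

Hyperfocal distance H = f²/(N·c) + f = 32²/(2.8 × 0.027) + 32 = 1024/0.0756 + 32 ≈ 13577.0 mm ≈ 13.58 m.
Far limit Df = s·(H − f)/(H − s) = 2250 × (13577.0 − 32) / (13577.0 − 2250) = 2250 × 13545.0 / 11327.0 ≈ 2690.6 mm ≈ 2.69 m.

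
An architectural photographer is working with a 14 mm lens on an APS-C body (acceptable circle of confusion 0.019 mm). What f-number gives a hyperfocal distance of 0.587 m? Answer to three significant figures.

f/18

Rearrange H = f²/(N·c) + f for N: N = f² / ((H − f)·c).
N = 14² / ((587 − 14) × 0.019) = 196 / 10.89 ≈ 18.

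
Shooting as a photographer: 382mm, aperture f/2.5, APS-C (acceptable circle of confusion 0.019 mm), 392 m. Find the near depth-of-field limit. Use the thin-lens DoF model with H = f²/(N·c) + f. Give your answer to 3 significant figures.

Hyperfocal distance H = f²/(N·c) + f = 382²/(2.5 × 0.019) + 382 = 145924/0.0475 + 382 ≈ 3072466.2 mm ≈ 3072 m.
Near limit Dn = s·(H − f)/(H + s − 2f) = 392000 × (3072466.2 − 382) / (3072466.2 + 392000 − 2 × 382) = 392000 × 3072084.2 / 3463702.2 ≈ 347679 mm ≈ 348 m.

348 m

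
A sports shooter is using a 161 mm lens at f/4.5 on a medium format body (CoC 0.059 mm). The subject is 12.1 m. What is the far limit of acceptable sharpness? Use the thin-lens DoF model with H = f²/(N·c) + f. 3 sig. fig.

13.8 m

Hyperfocal distance H = f²/(N·c) + f = 161²/(4.5 × 0.059) + 161 = 25921/0.2655 + 161 ≈ 97791.9 mm ≈ 97.79 m.
Far limit Df = s·(H − f)/(H − s) = 12100 × (97791.9 − 161) / (97791.9 − 12100) = 12100 × 97630.9 / 85691.9 ≈ 13786 mm ≈ 13.8 m.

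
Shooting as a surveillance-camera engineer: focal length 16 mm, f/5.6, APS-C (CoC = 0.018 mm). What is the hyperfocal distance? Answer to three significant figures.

2.56 m

Hyperfocal distance H = f²/(N·c) + f = 16²/(5.6 × 0.018) + 16 = 256/0.1008 + 16 ≈ 2555.7 mm ≈ 2.56 m.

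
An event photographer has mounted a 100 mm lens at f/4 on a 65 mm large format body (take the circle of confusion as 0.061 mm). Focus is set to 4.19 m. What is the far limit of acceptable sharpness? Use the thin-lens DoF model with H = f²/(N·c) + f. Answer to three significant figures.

Hyperfocal distance H = f²/(N·c) + f = 100²/(4 × 0.061) + 100 = 10000/0.244 + 100 ≈ 41083.6 mm ≈ 41.08 m.
Far limit Df = s·(H − f)/(H − s) = 4190 × (41083.6 − 100) / (41083.6 − 4190) = 4190 × 40983.6 / 36893.6 ≈ 4654.5 mm ≈ 4.65 m.

4.65 m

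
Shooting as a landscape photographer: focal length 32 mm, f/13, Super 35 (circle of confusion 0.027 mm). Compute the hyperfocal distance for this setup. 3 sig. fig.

Hyperfocal distance H = f²/(N·c) + f = 32²/(13 × 0.027) + 32 = 1024/0.351 + 32 ≈ 2949.4 mm ≈ 2.95 m.

2.95 m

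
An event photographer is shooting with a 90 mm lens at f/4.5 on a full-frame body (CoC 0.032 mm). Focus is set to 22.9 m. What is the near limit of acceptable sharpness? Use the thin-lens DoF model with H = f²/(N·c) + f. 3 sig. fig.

Hyperfocal distance H = f²/(N·c) + f = 90²/(4.5 × 0.032) + 90 = 8100/0.144 + 90 ≈ 56340.0 mm ≈ 56.34 m.
Near limit Dn = s·(H − f)/(H + s − 2f) = 22900 × (56340.0 − 90) / (56340.0 + 22900 − 2 × 90) = 22900 × 56250.0 / 79060.0 ≈ 16293 mm ≈ 16.3 m.

16.3 m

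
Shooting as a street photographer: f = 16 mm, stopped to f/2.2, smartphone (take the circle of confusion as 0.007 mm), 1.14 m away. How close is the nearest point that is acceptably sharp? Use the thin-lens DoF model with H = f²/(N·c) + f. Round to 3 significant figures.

1.07 m

Hyperfocal distance H = f²/(N·c) + f = 16²/(2.2 × 0.007) + 16 = 256/0.0154 + 16 ≈ 16639.4 mm ≈ 16.64 m.
Near limit Dn = s·(H − f)/(H + s − 2f) = 1140 × (16639.4 − 16) / (16639.4 + 1140 − 2 × 16) = 1140 × 16623.4 / 17747.4 ≈ 1067.8 mm ≈ 1.07 m.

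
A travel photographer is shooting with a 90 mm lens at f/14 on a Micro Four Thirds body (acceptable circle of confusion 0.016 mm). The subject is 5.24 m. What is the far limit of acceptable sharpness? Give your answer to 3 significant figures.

6.11 m

Hyperfocal distance H = f²/(N·c) + f = 90²/(14 × 0.016) + 90 = 8100/0.224 + 90 ≈ 36250.7 mm ≈ 36.25 m.
Far limit Df = s·(H − f)/(H − s) = 5240 × (36250.7 − 90) / (36250.7 − 5240) = 5240 × 36160.7 / 31010.7 ≈ 6110.2 mm ≈ 6.11 m.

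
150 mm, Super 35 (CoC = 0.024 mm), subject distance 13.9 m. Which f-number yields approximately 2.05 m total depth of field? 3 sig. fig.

f/5

Write h = H − f = f²/(N·c). The thin-lens limits are Dn = s·h/(h + (s−f)) and Df = s·h/(h − (s−f)), so DoF = Df − Dn = 2·s·(s−f)·h / (h² − (s−f)²).
That is a quadratic in h: DoF·h² − 2·s·(s−f)·h − DoF·(s−f)² = 0 ⇒ h = (s−f)·(s + √(s² + DoF²)) / DoF = 13750 × (13900 + √(13900² + 2050²)) / 2050 = 13750 × (13900 + 14050.4) / 2050 ≈ 187472 mm.
Then N = f²/(c·h) = 150² / (0.024 × 187472) = 22500 / 4499.3 ≈ 5.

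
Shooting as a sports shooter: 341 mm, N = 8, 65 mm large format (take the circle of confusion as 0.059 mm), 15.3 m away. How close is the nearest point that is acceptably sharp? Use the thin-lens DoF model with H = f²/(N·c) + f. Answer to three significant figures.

Hyperfocal distance H = f²/(N·c) + f = 341²/(8 × 0.059) + 341 = 116281/0.472 + 341 ≈ 246699.1 mm ≈ 246.7 m.
Near limit Dn = s·(H − f)/(H + s − 2f) = 15300 × (246699.1 − 341) / (246699.1 + 15300 − 2 × 341) = 15300 × 246358.1 / 261317.1 ≈ 14424 mm ≈ 14.4 m.

14.4 m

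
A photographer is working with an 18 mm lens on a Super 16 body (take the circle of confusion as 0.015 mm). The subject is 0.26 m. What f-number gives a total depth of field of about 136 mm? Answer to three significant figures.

Write h = H − f = f²/(N·c). The thin-lens limits are Dn = s·h/(h + (s−f)) and Df = s·h/(h − (s−f)), so DoF = Df − Dn = 2·s·(s−f)·h / (h² − (s−f)²).
That is a quadratic in h: DoF·h² − 2·s·(s−f)·h − DoF·(s−f)² = 0 ⇒ h = (s−f)·(s + √(s² + DoF²)) / DoF = 242 × (260 + √(260² + 136²)) / 136 = 242 × (260 + 293.421) / 136 ≈ 984.76 mm.
Then N = f²/(c·h) = 18² / (0.015 × 984.76) = 324 / 14.771 ≈ 21.9.

f/21.9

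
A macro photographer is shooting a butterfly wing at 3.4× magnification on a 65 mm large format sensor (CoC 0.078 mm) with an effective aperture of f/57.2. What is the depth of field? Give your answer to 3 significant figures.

At magnification m, DoF ≈ 2·N_eff·c/m² = 2 × 57.2 × 0.078 / 3.4² = 8.923 / 11.56 ≈ 0.772 mm.

0.772 mm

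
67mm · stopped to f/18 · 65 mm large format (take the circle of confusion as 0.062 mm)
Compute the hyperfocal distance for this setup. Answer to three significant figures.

4.09 m

Hyperfocal distance H = f²/(N·c) + f = 67²/(18 × 0.062) + 67 = 4489/1.116 + 67 ≈ 4089.4 mm ≈ 4.09 m.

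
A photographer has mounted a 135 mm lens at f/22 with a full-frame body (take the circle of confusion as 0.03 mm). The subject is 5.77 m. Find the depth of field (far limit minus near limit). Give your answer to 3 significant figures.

2.46 m

Hyperfocal distance H = f²/(N·c) + f = 135²/(22 × 0.03) + 135 = 18225/0.66 + 135 ≈ 27748.6 mm ≈ 27.75 m.
Near limit Dn = s·(H − f)/(H + s − 2f) = 5770 × (27748.6 − 135) / (27748.6 + 5770 − 2 × 135) = 5770 × 27613.6 / 33248.6 ≈ 4792.1 mm.
Far limit Df = s·(H − f)/(H − s) = 5770 × (27748.6 − 135) / (27748.6 − 5770) = 5770 × 27613.6 / 21978.6 ≈ 7249.3 mm.
Depth of field = Df − Dn = 7249.3 − 4792.1 ≈ 2457.2 mm ≈ 2.46 m.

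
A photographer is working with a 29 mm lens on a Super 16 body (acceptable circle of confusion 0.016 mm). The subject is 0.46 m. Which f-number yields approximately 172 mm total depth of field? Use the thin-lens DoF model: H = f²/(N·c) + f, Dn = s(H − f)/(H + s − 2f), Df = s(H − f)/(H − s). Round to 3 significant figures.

f/22.1

Write h = H − f = f²/(N·c). The thin-lens limits are Dn = s·h/(h + (s−f)) and Df = s·h/(h − (s−f)), so DoF = Df − Dn = 2·s·(s−f)·h / (h² − (s−f)²).
That is a quadratic in h: DoF·h² − 2·s·(s−f)·h − DoF·(s−f)² = 0 ⇒ h = (s−f)·(s + √(s² + DoF²)) / DoF = 431 × (460 + √(460² + 172²)) / 172 = 431 × (460 + 491.105) / 172 ≈ 2383.3 mm.
Then N = f²/(c·h) = 29² / (0.016 × 2383.3) = 841 / 38.133 ≈ 22.1.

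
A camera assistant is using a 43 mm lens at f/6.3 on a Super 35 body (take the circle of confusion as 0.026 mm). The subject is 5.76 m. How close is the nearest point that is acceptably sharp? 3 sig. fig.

3.82 m

Hyperfocal distance H = f²/(N·c) + f = 43²/(6.3 × 0.026) + 43 = 1849/0.1638 + 43 ≈ 11331.2 mm ≈ 11.33 m.
Near limit Dn = s·(H − f)/(H + s − 2f) = 5760 × (11331.2 − 43) / (11331.2 + 5760 − 2 × 43) = 5760 × 11288.2 / 17005.2 ≈ 3823.5 mm ≈ 3.82 m.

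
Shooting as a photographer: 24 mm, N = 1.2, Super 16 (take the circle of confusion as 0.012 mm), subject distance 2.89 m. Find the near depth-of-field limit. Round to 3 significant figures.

Hyperfocal distance H = f²/(N·c) + f = 24²/(1.2 × 0.012) + 24 = 576/0.0144 + 24 ≈ 40024.0 mm ≈ 40.02 m.
Near limit Dn = s·(H − f)/(H + s − 2f) = 2890 × (40024.0 − 24) / (40024.0 + 2890 − 2 × 24) = 2890 × 40000.0 / 42866.0 ≈ 2696.8 mm ≈ 2.70 m.

2.70 m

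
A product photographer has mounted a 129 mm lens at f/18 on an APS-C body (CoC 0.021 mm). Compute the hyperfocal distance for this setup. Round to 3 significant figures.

Hyperfocal distance H = f²/(N·c) + f = 129²/(18 × 0.021) + 129 = 16641/0.378 + 129 ≈ 44152.8 mm ≈ 44.2 m.

44.2 m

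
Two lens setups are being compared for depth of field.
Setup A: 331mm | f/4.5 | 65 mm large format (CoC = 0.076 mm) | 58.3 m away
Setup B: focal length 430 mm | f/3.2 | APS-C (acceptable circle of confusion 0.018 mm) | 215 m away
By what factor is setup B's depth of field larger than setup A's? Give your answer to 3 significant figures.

1.32

Setup A: H = 331²/(4.5×0.076) + 331 ≈ 320684.8 mm; DoF = Df − Dn = 71180 − 49367 ≈ 21813 mm.
Setup B: H = 430²/(3.2×0.018) + 430 ≈ 3210499.4 mm; DoF = Df − Dn = 230401 − 201529 ≈ 28872 mm.
Ratio = 28872 / 21813 ≈ 1.32.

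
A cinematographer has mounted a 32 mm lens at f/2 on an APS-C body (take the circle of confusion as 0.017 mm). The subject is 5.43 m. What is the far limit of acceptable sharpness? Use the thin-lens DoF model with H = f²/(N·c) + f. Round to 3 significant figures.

Hyperfocal distance H = f²/(N·c) + f = 32²/(2 × 0.017) + 32 = 1024/0.034 + 32 ≈ 30149.6 mm ≈ 30.15 m.
Far limit Df = s·(H − f)/(H − s) = 5430 × (30149.6 − 32) / (30149.6 − 5430) = 5430 × 30117.6 / 24719.6 ≈ 6615.7 mm ≈ 6.62 m.

6.62 m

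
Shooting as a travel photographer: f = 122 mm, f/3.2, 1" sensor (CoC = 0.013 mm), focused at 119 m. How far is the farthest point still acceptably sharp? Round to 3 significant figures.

Hyperfocal distance H = f²/(N·c) + f = 122²/(3.2 × 0.013) + 122 = 14884/0.0416 + 122 ≈ 357910.5 mm ≈ 357.9 m.
Far limit Df = s·(H − f)/(H − s) = 119000 × (357910.5 − 122) / (357910.5 − 119000) = 119000 × 357788.5 / 238910.5 ≈ 178212 mm ≈ 178 m.

178 m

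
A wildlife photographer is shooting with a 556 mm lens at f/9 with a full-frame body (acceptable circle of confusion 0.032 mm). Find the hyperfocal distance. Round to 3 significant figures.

1070 m

Hyperfocal distance H = f²/(N·c) + f = 556²/(9 × 0.032) + 556 = 309136/0.288 + 556 ≈ 1073944.9 mm ≈ 1070 m.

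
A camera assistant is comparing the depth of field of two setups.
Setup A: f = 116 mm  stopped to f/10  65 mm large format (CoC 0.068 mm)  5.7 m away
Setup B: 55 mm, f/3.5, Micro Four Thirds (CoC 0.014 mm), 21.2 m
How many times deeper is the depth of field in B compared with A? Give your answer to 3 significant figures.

4.71

Setup A: H = 116²/(10×0.068) + 116 ≈ 19904.2 mm; DoF = Df − Dn = 7940.8 − 4445.5 ≈ 3495.3 mm.
Setup B: H = 55²/(3.5×0.014) + 55 ≈ 61789.7 mm; DoF = Df − Dn = 32244 − 15791 ≈ 16453 mm.
Ratio = 16453 / 3495.3 ≈ 4.71.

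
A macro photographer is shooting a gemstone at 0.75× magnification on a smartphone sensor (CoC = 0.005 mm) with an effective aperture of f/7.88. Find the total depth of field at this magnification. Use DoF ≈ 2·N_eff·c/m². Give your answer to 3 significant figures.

0.140 mm

At magnification m, DoF ≈ 2·N_eff·c/m² = 2 × 7.88 × 0.005 / 0.75² = 0.0788 / 0.5625 ≈ 0.14 mm.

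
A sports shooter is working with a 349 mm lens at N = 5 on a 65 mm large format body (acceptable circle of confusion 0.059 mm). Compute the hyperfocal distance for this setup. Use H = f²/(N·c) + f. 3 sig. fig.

413 m

Hyperfocal distance H = f²/(N·c) + f = 349²/(5 × 0.059) + 349 = 121801/0.295 + 349 ≈ 413233.7 mm ≈ 413 m.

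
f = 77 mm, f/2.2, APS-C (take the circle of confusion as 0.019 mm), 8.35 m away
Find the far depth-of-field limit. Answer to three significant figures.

8.87 m

Hyperfocal distance H = f²/(N·c) + f = 77²/(2.2 × 0.019) + 77 = 5929/0.0418 + 77 ≈ 141919.1 mm ≈ 141.9 m.
Far limit Df = s·(H − f)/(H − s) = 8350 × (141919.1 − 77) / (141919.1 − 8350) = 8350 × 141842.1 / 133569.1 ≈ 8867.2 mm ≈ 8.87 m.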